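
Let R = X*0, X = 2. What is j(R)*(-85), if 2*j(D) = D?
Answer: 0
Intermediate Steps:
R = 0 (R = 2*0 = 0)
j(D) = D/2
j(R)*(-85) = ((1/2)*0)*(-85) = 0*(-85) = 0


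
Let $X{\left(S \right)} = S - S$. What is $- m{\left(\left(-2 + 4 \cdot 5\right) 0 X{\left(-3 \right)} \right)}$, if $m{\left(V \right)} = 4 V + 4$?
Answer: $-4$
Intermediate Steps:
$X{\left(S \right)} = 0$
$m{\left(V \right)} = 4 + 4 V$
$- m{\left(\left(-2 + 4 \cdot 5\right) 0 X{\left(-3 \right)} \right)} = - (4 + 4 \left(-2 + 4 \cdot 5\right) 0 \cdot 0) = - (4 + 4 \left(-2 + 20\right) 0 \cdot 0) = - (4 + 4 \cdot 18 \cdot 0 \cdot 0) = - (4 + 4 \cdot 0 \cdot 0) = - (4 + 4 \cdot 0) = - (4 + 0) = \left(-1\right) 4 = -4$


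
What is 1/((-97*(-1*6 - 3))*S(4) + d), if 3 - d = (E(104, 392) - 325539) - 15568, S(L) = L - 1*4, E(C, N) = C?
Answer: 1/341006 ≈ 2.9325e-6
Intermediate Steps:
S(L) = -4 + L (S(L) = L - 4 = -4 + L)
d = 341006 (d = 3 - ((104 - 325539) - 15568) = 3 - (-325435 - 15568) = 3 - 1*(-341003) = 3 + 341003 = 341006)
1/((-97*(-1*6 - 3))*S(4) + d) = 1/((-97*(-1*6 - 3))*(-4 + 4) + 341006) = 1/(-97*(-6 - 3)*0 + 341006) = 1/(-97*(-9)*0 + 341006) = 1/(873*0 + 341006) = 1/(0 + 341006) = 1/341006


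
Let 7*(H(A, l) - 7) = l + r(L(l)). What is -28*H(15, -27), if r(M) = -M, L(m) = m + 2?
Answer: -188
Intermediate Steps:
L(m) = 2 + m
H(A, l) = 47/7 (H(A, l) = 7 + (l - (2 + l))/7 = 7 + (l + (-2 - l))/7 = 7 + (⅐)*(-2) = 7 - 2/7 = 47/7)
-28*H(15, -27) = -28*47/7 = -188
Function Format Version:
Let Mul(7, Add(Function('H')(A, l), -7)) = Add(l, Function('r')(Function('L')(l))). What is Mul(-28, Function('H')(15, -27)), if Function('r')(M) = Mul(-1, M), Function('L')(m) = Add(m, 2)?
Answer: -188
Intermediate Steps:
Function('L')(m) = Add(2, m)
Function('H')(A, l) = Rational(47, 7) (Function('H')(A, l) = Add(7, Mul(Rational(1, 7), Add(l, Mul(-1, Add(2, l))))) = Add(7, Mul(Rational(1, 7), Add(l, Add(-2, Mul(-1, l))))) = Add(7, Mul(Rational(1, 7), -2)) = Add(7, Rational(-2, 7)) = Rational(47, 7))
Mul(-28, Function('H')(15, -27)) = Mul(-28, Rational(47, 7)) = -188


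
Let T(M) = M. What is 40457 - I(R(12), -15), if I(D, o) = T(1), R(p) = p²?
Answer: 40456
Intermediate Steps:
I(D, o) = 1
40457 - I(R(12), -15) = 40457 - 1*1 = 40457 - 1 = 40456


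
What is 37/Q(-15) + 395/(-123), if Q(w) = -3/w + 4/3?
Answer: 59180/2829 ≈ 20.919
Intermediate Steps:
Q(w) = 4/3 - 3/w (Q(w) = -3/w + 4*(⅓) = -3/w + 4/3 = 4/3 - 3/w)
37/Q(-15) + 395/(-123) = 37/(4/3 - 3/(-15)) + 395/(-123) = 37/(4/3 - 3*(-1/15)) + 395*(-1/123) = 37/(4/3 + ⅕) - 395/123 = 37/(23/15) - 395/123 = 37*(15/23) - 395/123 = 555/23 - 395/123 = 59180/2829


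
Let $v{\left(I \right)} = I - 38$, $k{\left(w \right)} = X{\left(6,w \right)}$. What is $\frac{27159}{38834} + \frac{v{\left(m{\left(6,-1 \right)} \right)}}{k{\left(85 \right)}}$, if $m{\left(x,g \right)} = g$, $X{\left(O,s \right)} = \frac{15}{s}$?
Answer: $- \frac{8555155}{38834} \approx -220.3$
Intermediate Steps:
$k{\left(w \right)} = \frac{15}{w}$
$v{\left(I \right)} = -38 + I$ ($v{\left(I \right)} = I - 38 = -38 + I$)
$\frac{27159}{38834} + \frac{v{\left(m{\left(6,-1 \right)} \right)}}{k{\left(85 \right)}} = \frac{27159}{38834} + \frac{-38 - 1}{15 \cdot \frac{1}{85}} = 27159 \cdot \frac{1}{38834} - \frac{39}{15 \cdot \frac{1}{85}} = \frac{27159}{38834} - \frac{39}{\frac{3}{17}} = \frac{27159}{38834} - 221 = - \frac{8555155}{38834}$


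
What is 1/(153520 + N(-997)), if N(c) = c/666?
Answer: 666/102243323 ≈ 6.5139e-6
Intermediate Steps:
N(c) = c/666 (N(c) = c*(1/666) = c/666)
1/(153520 + N(-997)) = 1/(153520 + (1/666)*(-997)) = 1/(153520 - 997/666) = 1/(102243323/666) = 666/102243323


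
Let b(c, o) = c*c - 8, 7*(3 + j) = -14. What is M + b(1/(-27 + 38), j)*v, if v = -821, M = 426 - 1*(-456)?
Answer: 900629/121 ≈ 7443.2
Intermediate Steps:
M = 882 (M = 426 + 456 = 882)
j = -5 (j = -3 + (⅐)*(-14) = -3 - 2 = -5)
b(c, o) = -8 + c² (b(c, o) = c² - 8 = -8 + c²)
M + b(1/(-27 + 38), j)*v = 882 + (-8 + (1/(-27 + 38))²)*(-821) = 882 + (-8 + (1/11)²)*(-821) = 882 + (-8 + 1/121)*(-821) = 882 - 967/121*(-821) = 882 + 793907/121 = 900629/121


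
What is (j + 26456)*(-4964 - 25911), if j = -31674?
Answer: 161105750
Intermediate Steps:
(j + 26456)*(-4964 - 25911) = (-31674 + 26456)*(-4964 - 25911) = -5218*(-30875) = 161105750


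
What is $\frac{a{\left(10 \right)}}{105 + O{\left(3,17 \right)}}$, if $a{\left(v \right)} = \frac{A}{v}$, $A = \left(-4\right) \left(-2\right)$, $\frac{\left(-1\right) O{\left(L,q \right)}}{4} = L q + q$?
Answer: $- \frac{4}{835} \approx -0.0047904$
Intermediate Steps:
$O{\left(L,q \right)} = - 4 q - 4 L q$ ($O{\left(L,q \right)} = - 4 \left(L q + q\right) = - 4 \left(q + L q\right) = - 4 q - 4 L q$)
$A = 8$
$a{\left(v \right)} = \frac{8}{v}$
$\frac{a{\left(10 \right)}}{105 + O{\left(3,17 \right)}} = \frac{8 \cdot \frac{1}{10}}{105 - 68 \left(1 + 3\right)} = \frac{8 \cdot \frac{1}{10}}{105 - 68 \cdot 4} = \frac{4}{5 \left(105 - 272\right)} = \frac{4}{5 \left(-167\right)} = \frac{4}{5} \left(- \frac{1}{167}\right) = - \frac{4}{835}$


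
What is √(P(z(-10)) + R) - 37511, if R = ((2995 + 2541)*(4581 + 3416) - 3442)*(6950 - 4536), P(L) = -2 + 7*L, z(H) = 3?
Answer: -37511 + √106862831319 ≈ 2.8939e+5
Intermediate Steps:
R = 106862831300 (R = (5536*7997 - 3442)*2414 = (44271392 - 3442)*2414 = 44267950*2414 = 106862831300)
√(P(z(-10)) + R) - 37511 = √((-2 + 7*3) + 106862831300) - 37511 = √((-2 + 21) + 106862831300) - 37511 = √(19 + 106862831300) - 37511 = √106862831319 - 37511 = -37511 + √106862831319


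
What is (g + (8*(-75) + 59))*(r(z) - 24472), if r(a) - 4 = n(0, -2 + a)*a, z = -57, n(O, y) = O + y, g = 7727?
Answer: -151660530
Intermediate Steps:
r(a) = 4 + a*(-2 + a) (r(a) = 4 + (0 + (-2 + a))*a = 4 + (-2 + a)*a = 4 + a*(-2 + a))
(g + (8*(-75) + 59))*(r(z) - 24472) = (7727 + (8*(-75) + 59))*((4 - 57*(-2 - 57)) - 24472) = (7727 + (-600 + 59))*((4 - 57*(-59)) - 24472) = (7727 - 541)*((4 + 3363) - 24472) = 7186*(3367 - 24472) = 7186*(-21105) = -151660530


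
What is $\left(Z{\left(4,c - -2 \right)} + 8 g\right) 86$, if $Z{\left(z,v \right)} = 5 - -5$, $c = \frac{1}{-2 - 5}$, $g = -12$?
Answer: $-7396$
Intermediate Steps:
$c = - \frac{1}{7}$ ($c = \frac{1}{-7} = - \frac{1}{7} \approx -0.14286$)
$Z{\left(z,v \right)} = 10$ ($Z{\left(z,v \right)} = 5 + 5 = 10$)
$\left(Z{\left(4,c - -2 \right)} + 8 g\right) 86 = \left(10 + 8 \left(-12\right)\right) 86 = \left(10 - 96\right) 86 = \left(-86\right) 86 = -7396$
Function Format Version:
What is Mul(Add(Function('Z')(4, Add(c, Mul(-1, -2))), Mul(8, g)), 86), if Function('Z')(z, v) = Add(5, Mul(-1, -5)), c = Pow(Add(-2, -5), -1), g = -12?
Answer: -7396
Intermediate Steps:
c = Rational(-1, 7) (c = Pow(-7, -1) = Rational(-1, 7) ≈ -0.14286)
Function('Z')(z, v) = 10 (Function('Z')(z, v) = Add(5, 5) = 10)
Mul(Add(Function('Z')(4, Add(c, Mul(-1, -2))), Mul(8, g)), 86) = Mul(Add(10, Mul(8, -12)), 86) = Mul(Add(10, -96), 86) = Mul(-86, 86) = -7396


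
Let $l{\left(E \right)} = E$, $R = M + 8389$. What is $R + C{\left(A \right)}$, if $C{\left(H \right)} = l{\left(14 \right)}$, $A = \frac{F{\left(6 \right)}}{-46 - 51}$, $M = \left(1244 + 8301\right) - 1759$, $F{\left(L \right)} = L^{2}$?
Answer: $16189$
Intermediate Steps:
$M = 7786$ ($M = 9545 - 1759 = 7786$)
$R = 16175$ ($R = 7786 + 8389 = 16175$)
$A = - \frac{36}{97}$ ($A = \frac{6^{2}}{-46 - 51} = \frac{36}{-97} = 36 \left(- \frac{1}{97}\right) = - \frac{36}{97} \approx -0.37113$)
$C{\left(H \right)} = 14$
$R + C{\left(A \right)} = 16175 + 14 = 16189$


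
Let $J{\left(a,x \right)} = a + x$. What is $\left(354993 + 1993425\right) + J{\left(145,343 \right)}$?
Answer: $2348906$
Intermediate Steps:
$\left(354993 + 1993425\right) + J{\left(145,343 \right)} = \left(354993 + 1993425\right) + \left(145 + 343\right) = 2348418 + 488 = 2348906$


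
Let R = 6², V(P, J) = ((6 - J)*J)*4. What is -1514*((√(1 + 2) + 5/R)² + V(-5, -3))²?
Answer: -14013093331525/839808 + 514968175*√3/5832 ≈ -1.6533e+7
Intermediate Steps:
V(P, J) = 4*J*(6 - J) (V(P, J) = (J*(6 - J))*4 = 4*J*(6 - J))
R = 36
-1514*((√(1 + 2) + 5/R)² + V(-5, -3))² = -1514*((√(1 + 2) + 5/36)² + 4*(-3)*(6 - 1*(-3)))² = -1514*((√3 + 5*(1/36))² + 4*(-3)*(6 + 3))² = -1514*((√3 + 5/36)² + 4*(-3)*9)² = -1514*((5/36 + √3)² - 108)² = -1514*(-108 + (5/36 + √3)²)²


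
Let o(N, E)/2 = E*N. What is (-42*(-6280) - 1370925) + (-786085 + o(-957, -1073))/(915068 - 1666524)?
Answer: -831987049877/751456 ≈ -1.1072e+6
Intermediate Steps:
o(N, E) = 2*E*N (o(N, E) = 2*(E*N) = 2*E*N)
(-42*(-6280) - 1370925) + (-786085 + o(-957, -1073))/(915068 - 1666524) = (-42*(-6280) - 1370925) + (-786085 + 2*(-1073)*(-957))/(915068 - 1666524) = (263760 - 1370925) + (-786085 + 2053722)/(-751456) = -1107165 + 1267637*(-1/751456) = -1107165 - 1267637/751456 = -831987049877/751456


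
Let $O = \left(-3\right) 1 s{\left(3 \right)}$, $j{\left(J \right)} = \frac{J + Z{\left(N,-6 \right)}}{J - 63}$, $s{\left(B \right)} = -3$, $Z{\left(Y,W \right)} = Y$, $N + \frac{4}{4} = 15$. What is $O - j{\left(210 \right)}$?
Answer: $\frac{157}{21} \approx 7.4762$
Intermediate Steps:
$N = 14$ ($N = -1 + 15 = 14$)
$j{\left(J \right)} = \frac{14 + J}{-63 + J}$ ($j{\left(J \right)} = \frac{J + 14}{J - 63} = \frac{14 + J}{-63 + J}$)
$O = 9$ ($O = \left(-3\right) 1 \left(-3\right) = \left(-3\right) \left(-3\right) = 9$)
$O - j{\left(210 \right)} = 9 - \frac{14 + 210}{-63 + 210} = 9 - \frac{1}{147} \cdot 224 = 9 - \frac{32}{21} = \frac{157}{21}$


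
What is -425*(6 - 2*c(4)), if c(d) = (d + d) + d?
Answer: 7650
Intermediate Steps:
c(d) = 3*d (c(d) = 2*d + d = 3*d)
-425*(6 - 2*c(4)) = -425*(6 - 6*4) = -425*(6 - 2*12) = -425*(6 - 24) = -425*(-18) = 7650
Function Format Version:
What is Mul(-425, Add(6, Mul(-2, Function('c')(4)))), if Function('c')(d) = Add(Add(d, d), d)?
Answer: 7650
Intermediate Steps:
Function('c')(d) = Mul(3, d) (Function('c')(d) = Add(Mul(2, d), d) = Mul(3, d))
Mul(-425, Add(6, Mul(-2, Function('c')(4)))) = Mul(-425, Add(6, Mul(-2, Mul(3, 4)))) = Mul(-425, Add(6, Mul(-2, 12))) = Mul(-425, Add(6, -24)) = Mul(-425, -18) = 7650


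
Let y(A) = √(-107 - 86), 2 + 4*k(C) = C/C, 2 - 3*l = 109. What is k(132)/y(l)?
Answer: I*√193/772 ≈ 0.017995*I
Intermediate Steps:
l = -107/3 (l = ⅔ - ⅓*109 = ⅔ - 109/3 = -107/3 ≈ -35.667)
k(C) = -¼ (k(C) = -½ + (C/C)/4 = -½ + (¼)*1 = -½ + ¼ = -¼)
y(A) = I*√193 (y(A) = √(-193) = I*√193)
k(132)/y(l) = -(-I*√193/193)/4 = -(-1)*I*√193/772 = I*√193/772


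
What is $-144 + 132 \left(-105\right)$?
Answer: $-14004$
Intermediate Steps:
$-144 + 132 \left(-105\right) = -144 - 13860 = -14004$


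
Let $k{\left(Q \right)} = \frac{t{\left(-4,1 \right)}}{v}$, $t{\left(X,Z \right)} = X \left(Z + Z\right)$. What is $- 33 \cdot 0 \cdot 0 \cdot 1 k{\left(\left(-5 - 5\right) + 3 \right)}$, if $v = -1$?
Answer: $0$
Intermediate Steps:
$t{\left(X,Z \right)} = 2 X Z$ ($t{\left(X,Z \right)} = X 2 Z = 2 X Z$)
$k{\left(Q \right)} = 8$ ($k{\left(Q \right)} = \frac{2 \left(-4\right) 1}{-1} = \left(-8\right) \left(-1\right) = 8$)
$- 33 \cdot 0 \cdot 0 \cdot 1 k{\left(\left(-5 - 5\right) + 3 \right)} = - 33 \cdot 0 \cdot 0 \cdot 1 \cdot 8 = - 33 \cdot 0 \cdot 1 \cdot 8 = \left(-33\right) 0 \cdot 8 = 0 \cdot 8 = 0$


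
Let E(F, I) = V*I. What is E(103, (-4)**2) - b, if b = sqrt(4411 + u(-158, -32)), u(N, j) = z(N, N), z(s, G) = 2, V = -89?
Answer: -1424 - sqrt(4413) ≈ -1490.4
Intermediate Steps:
u(N, j) = 2
b = sqrt(4413) (b = sqrt(4411 + 2) = sqrt(4413) ≈ 66.430)
E(F, I) = -89*I
E(103, (-4)**2) - b = -89*(-4)**2 - sqrt(4413) = -89*16 - sqrt(4413) = -1424 - sqrt(4413)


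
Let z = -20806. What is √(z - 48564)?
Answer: I*√69370 ≈ 263.38*I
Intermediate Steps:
√(z - 48564) = √(-20806 - 48564) = √(-69370) = I*√69370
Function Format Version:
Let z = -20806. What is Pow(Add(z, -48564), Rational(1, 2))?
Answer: Mul(I, Pow(69370, Rational(1, 2))) ≈ Mul(263.38, I)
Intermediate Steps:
Pow(Add(z, -48564), Rational(1, 2)) = Pow(Add(-20806, -48564), Rational(1, 2)) = Pow(-69370, Rational(1, 2)) = Mul(I, Pow(69370, Rational(1, 2)))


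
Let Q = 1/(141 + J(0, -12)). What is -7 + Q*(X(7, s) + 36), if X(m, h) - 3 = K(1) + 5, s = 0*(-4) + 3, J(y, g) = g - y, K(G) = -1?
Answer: -20/3 ≈ -6.6667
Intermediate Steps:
s = 3 (s = 0 + 3 = 3)
X(m, h) = 7 (X(m, h) = 3 + (-1 + 5) = 3 + 4 = 7)
Q = 1/129 (Q = 1/(141 + (-12 - 1*0)) = 1/(141 + (-12 + 0)) = 1/(141 - 12) = 1/129 ≈ 0.0077519)
-7 + Q*(X(7, s) + 36) = -7 + (7 + 36)/129 = -7 + (1/129)*43 = -7 + 1/3 = -20/3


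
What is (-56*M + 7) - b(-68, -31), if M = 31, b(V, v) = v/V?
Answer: -117603/68 ≈ -1729.5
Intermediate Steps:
(-56*M + 7) - b(-68, -31) = (-56*31 + 7) - (-31)/(-68) = (-1736 + 7) - (-31)*(-1)/68 = -1729 - 1*31/68 = -1729 - 31/68 = -117603/68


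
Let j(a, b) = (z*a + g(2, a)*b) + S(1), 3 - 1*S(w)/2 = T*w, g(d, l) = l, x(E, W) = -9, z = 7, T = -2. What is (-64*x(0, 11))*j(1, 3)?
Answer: 11520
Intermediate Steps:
S(w) = 6 + 4*w (S(w) = 6 - (-4)*w = 6 + 4*w)
j(a, b) = 10 + 7*a + a*b (j(a, b) = (7*a + a*b) + (6 + 4*1) = (7*a + a*b) + (6 + 4) = (7*a + a*b) + 10 = 10 + 7*a + a*b)
(-64*x(0, 11))*j(1, 3) = (-64*(-9))*(10 + 7*1 + 1*3) = 576*(10 + 7 + 3) = 576*20 = 11520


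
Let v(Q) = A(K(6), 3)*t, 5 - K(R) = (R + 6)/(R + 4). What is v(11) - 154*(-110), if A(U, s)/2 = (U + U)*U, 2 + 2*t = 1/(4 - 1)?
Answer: 253378/15 ≈ 16892.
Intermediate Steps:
K(R) = 5 - (6 + R)/(4 + R) (K(R) = 5 - (R + 6)/(R + 4) = 5 - (6 + R)/(4 + R))
t = -5/6 (t = -1 + 1/(2*(4 - 1)) = -1 + (1/2)/3 = -1 + (1/2)*(1/3) = -1 + 1/6 = -5/6 ≈ -0.83333)
A(U, s) = 4*U**2 (A(U, s) = 2*((U + U)*U) = 2*((2*U)*U) = 2*(2*U**2) = 4*U**2)
v(Q) = -722/15 (v(Q) = (4*(2*(7 + 2*6)/(4 + 6))**2)*(-5/6) = (4*(2*(7 + 12)/10)**2)*(-5/6) = (4*(2*(1/10)*19)**2)*(-5/6) = (4*(19/5)**2)*(-5/6) = (4*(361/25))*(-5/6) = (1444/25)*(-5/6) = -722/15)
v(11) - 154*(-110) = -722/15 - 154*(-110) = -722/15 + 16940 = 253378/15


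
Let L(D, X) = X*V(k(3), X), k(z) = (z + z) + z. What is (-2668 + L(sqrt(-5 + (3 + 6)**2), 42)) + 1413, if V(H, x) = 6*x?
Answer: 9329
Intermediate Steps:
k(z) = 3*z (k(z) = 2*z + z = 3*z)
L(D, X) = 6*X**2 (L(D, X) = X*(6*X) = 6*X**2)
(-2668 + L(sqrt(-5 + (3 + 6)**2), 42)) + 1413 = (-2668 + 6*42**2) + 1413 = (-2668 + 6*1764) + 1413 = (-2668 + 10584) + 1413 = 7916 + 1413 = 9329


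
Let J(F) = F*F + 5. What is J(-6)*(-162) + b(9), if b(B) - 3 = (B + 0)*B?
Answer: -6558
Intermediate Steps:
J(F) = 5 + F² (J(F) = F² + 5 = 5 + F²)
b(B) = 3 + B² (b(B) = 3 + (B + 0)*B = 3 + B*B = 3 + B²)
J(-6)*(-162) + b(9) = (5 + (-6)²)*(-162) + (3 + 9²) = (5 + 36)*(-162) + (3 + 81) = 41*(-162) + 84 = -6642 + 84 = -6558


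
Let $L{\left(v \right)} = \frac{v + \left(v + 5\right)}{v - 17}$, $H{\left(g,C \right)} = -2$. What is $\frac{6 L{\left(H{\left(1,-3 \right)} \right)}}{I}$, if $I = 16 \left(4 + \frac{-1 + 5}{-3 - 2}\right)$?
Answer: $- \frac{15}{2432} \approx -0.0061678$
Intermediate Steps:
$L{\left(v \right)} = \frac{5 + 2 v}{-17 + v}$ ($L{\left(v \right)} = \frac{v + \left(5 + v\right)}{-17 + v} = \frac{5 + 2 v}{-17 + v}$)
$I = \frac{256}{5}$ ($I = 16 \left(4 + \frac{4}{-5}\right) = 16 \left(4 + 4 \left(- \frac{1}{5}\right)\right) = 16 \left(4 - \frac{4}{5}\right) = 16 \cdot \frac{16}{5} = \frac{256}{5} \approx 51.2$)
$\frac{6 L{\left(H{\left(1,-3 \right)} \right)}}{I} = \frac{6 \frac{5 + 2 \left(-2\right)}{-17 - 2}}{\frac{256}{5}} = 6 \frac{5 - 4}{-19} \cdot \frac{5}{256} = 6 \left(\left(- \frac{1}{19}\right) 1\right) \frac{5}{256} = 6 \left(- \frac{1}{19}\right) \frac{5}{256} = \left(- \frac{6}{19}\right) \frac{5}{256} = - \frac{15}{2432}$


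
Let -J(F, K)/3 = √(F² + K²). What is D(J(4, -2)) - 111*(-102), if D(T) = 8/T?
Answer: 11322 - 4*√5/15 ≈ 11321.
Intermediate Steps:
J(F, K) = -3*√(F² + K²)
D(J(4, -2)) - 111*(-102) = 8/((-3*√(4² + (-2)²))) - 111*(-102) = 8/((-3*√(16 + 4))) + 11322 = 8/((-6*√5)) + 11322 = 8*(-√5/30) + 11322 = -4*√5/15 + 11322 = 11322 - 4*√5/15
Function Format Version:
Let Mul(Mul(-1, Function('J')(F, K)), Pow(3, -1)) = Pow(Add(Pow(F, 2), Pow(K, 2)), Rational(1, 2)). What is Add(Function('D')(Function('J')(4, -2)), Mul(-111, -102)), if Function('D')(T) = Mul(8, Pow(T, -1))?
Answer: Add(11322, Mul(Rational(-4, 15), Pow(5, Rational(1, 2)))) ≈ 11321.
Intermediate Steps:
Function('J')(F, K) = Mul(-3, Pow(Add(Pow(F, 2), Pow(K, 2)), Rational(1, 2)))
Add(Function('D')(Function('J')(4, -2)), Mul(-111, -102)) = Add(Mul(8, Pow(Mul(-3, Pow(Add(Pow(4, 2), Pow(-2, 2)), Rational(1, 2))), -1)), Mul(-111, -102)) = Add(Mul(8, Pow(Mul(-3, Pow(Add(16, 4), Rational(1, 2))), -1)), 11322) = Add(Mul(8, Pow(Mul(-3, Pow(20, Rational(1, 2))), -1)), 11322) = Add(Mul(8, Pow(Mul(-3, Mul(2, Pow(5, Rational(1, 2)))), -1)), 11322) = Add(Mul(8, Pow(Mul(-6, Pow(5, Rational(1, 2))), -1)), 11322) = Add(Mul(8, Mul(Rational(-1, 30), Pow(5, Rational(1, 2)))), 11322) = Add(Mul(Rational(-4, 15), Pow(5, Rational(1, 2))), 11322) = Add(11322, Mul(Rational(-4, 15), Pow(5, Rational(1, 2))))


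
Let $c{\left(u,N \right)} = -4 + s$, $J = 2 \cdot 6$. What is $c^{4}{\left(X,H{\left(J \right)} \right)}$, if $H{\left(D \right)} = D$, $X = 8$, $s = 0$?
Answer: $256$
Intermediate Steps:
$J = 12$
$c{\left(u,N \right)} = -4$ ($c{\left(u,N \right)} = -4 + 0 = -4$)
$c^{4}{\left(X,H{\left(J \right)} \right)} = \left(-4\right)^{4} = 256$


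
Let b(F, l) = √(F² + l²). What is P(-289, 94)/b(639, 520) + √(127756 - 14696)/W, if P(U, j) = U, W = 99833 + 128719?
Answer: -289*√678721/678721 + √28265/114276 ≈ -0.34932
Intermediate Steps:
W = 228552
P(-289, 94)/b(639, 520) + √(127756 - 14696)/W = -289/√(639² + 520²) + √(127756 - 14696)/228552 = -289/√(408321 + 270400) + √113060*(1/228552) = -289*√678721/678721 + (2*√28265)*(1/228552) = -289*√678721/678721 + √28265/114276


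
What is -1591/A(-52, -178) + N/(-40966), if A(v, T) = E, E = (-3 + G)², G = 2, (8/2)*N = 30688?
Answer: -32592289/20483 ≈ -1591.2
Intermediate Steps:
N = 7672 (N = (¼)*30688 = 7672)
E = 1 (E = (-3 + 2)² = (-1)² = 1)
A(v, T) = 1
-1591/A(-52, -178) + N/(-40966) = -1591/1 + 7672/(-40966) = -1591*1 + 7672*(-1/40966) = -1591 - 3836/20483 = -32592289/20483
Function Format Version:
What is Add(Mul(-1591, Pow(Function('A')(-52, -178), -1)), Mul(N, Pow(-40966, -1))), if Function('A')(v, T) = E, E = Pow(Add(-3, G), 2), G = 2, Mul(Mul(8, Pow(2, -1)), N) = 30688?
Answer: Rational(-32592289, 20483) ≈ -1591.2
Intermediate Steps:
N = 7672 (N = Mul(Rational(1, 4), 30688) = 7672)
E = 1 (E = Pow(Add(-3, 2), 2) = Pow(-1, 2) = 1)
Function('A')(v, T) = 1
Add(Mul(-1591, Pow(Function('A')(-52, -178), -1)), Mul(N, Pow(-40966, -1))) = Add(Mul(-1591, Pow(1, -1)), Mul(7672, Pow(-40966, -1))) = Add(Mul(-1591, 1), Mul(7672, Rational(-1, 40966))) = Add(-1591, Rational(-3836, 20483)) = Rational(-32592289, 20483)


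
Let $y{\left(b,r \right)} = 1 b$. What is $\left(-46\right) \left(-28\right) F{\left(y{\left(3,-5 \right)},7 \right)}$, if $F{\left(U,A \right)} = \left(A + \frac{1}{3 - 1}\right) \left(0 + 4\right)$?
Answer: $38640$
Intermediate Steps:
$y{\left(b,r \right)} = b$
$F{\left(U,A \right)} = 2 + 4 A$ ($F{\left(U,A \right)} = \left(A + \frac{1}{2}\right) 4 = \left(\frac{1}{2} + A\right) 4 = 2 + 4 A$)
$\left(-46\right) \left(-28\right) F{\left(y{\left(3,-5 \right)},7 \right)} = \left(-46\right) \left(-28\right) \left(2 + 4 \cdot 7\right) = 1288 \left(2 + 28\right) = 1288 \cdot 30 = 38640$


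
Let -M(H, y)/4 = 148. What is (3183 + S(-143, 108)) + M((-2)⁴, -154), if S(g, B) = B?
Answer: 2699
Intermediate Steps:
M(H, y) = -592 (M(H, y) = -4*148 = -592)
(3183 + S(-143, 108)) + M((-2)⁴, -154) = (3183 + 108) - 592 = 3291 - 592 = 2699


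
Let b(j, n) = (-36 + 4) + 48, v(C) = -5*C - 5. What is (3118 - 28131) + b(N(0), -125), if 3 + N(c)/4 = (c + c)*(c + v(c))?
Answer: -24997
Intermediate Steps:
v(C) = -5 - 5*C
N(c) = -12 + 8*c*(-5 - 4*c) (N(c) = -12 + 4*((c + c)*(c + (-5 - 5*c))) = -12 + 4*((2*c)*(-5 - 4*c)) = -12 + 4*(2*c*(-5 - 4*c)) = -12 + 8*c*(-5 - 4*c))
b(j, n) = 16 (b(j, n) = -32 + 48 = 16)
(3118 - 28131) + b(N(0), -125) = (3118 - 28131) + 16 = -25013 + 16 = -24997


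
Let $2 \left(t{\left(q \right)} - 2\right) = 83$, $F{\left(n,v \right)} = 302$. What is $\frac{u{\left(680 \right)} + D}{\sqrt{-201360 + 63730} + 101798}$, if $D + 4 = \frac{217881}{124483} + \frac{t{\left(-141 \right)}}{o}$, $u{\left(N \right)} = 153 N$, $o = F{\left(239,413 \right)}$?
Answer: $\frac{398150979436380803}{389584121857757844} - \frac{7822373316497 i \sqrt{137630}}{779168243715515688} \approx 1.022 - 0.0037245 i$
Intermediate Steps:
$o = 302$
$t{\left(q \right)} = \frac{87}{2}$ ($t{\left(q \right)} = 2 + \frac{1}{2} \cdot 83 = 2 + \frac{83}{2} = \frac{87}{2}$)
$D = - \frac{158320783}{75187732}$ ($D = -4 + \left(\frac{217881}{124483} + \frac{87}{2 \cdot 302}\right) = -4 + \left(217881 \cdot \frac{1}{124483} + \frac{87}{2} \cdot \frac{1}{302}\right) = -4 + \left(\frac{217881}{124483} + \frac{87}{604}\right) = -4 + \frac{142430145}{75187732} = - \frac{158320783}{75187732} \approx -2.1057$)
$\frac{u{\left(680 \right)} + D}{\sqrt{-201360 + 63730} + 101798} = \frac{153 \cdot 680 - \frac{158320783}{75187732}}{\sqrt{-201360 + 63730} + 101798} = \frac{104040 - \frac{158320783}{75187732}}{\sqrt{-137630} + 101798} = \frac{7822373316497}{75187732 \left(i \sqrt{137630} + 101798\right)} = \frac{7822373316497}{75187732 \left(101798 + i \sqrt{137630}\right)}$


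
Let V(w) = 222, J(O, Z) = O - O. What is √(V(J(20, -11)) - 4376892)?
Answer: I*√4376670 ≈ 2092.1*I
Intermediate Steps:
J(O, Z) = 0
√(V(J(20, -11)) - 4376892) = √(222 - 4376892) = √(-4376670) = I*√4376670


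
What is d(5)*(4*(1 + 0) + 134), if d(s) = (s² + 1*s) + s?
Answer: 4830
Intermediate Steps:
d(s) = s² + 2*s (d(s) = (s² + s) + s = (s + s²) + s = s² + 2*s)
d(5)*(4*(1 + 0) + 134) = (5*(2 + 5))*(4*(1 + 0) + 134) = (5*7)*(4*1 + 134) = 35*(4 + 134) = 35*138 = 4830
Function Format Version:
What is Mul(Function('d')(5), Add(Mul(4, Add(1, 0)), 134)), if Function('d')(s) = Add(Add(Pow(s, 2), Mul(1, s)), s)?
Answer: 4830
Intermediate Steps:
Function('d')(s) = Add(Pow(s, 2), Mul(2, s)) (Function('d')(s) = Add(Add(Pow(s, 2), s), s) = Add(Add(s, Pow(s, 2)), s) = Add(Pow(s, 2), Mul(2, s)))
Mul(Function('d')(5), Add(Mul(4, Add(1, 0)), 134)) = Mul(Mul(5, Add(2, 5)), Add(Mul(4, Add(1, 0)), 134)) = Mul(Mul(5, 7), Add(Mul(4, 1), 134)) = Mul(35, Add(4, 134)) = Mul(35, 138) = 4830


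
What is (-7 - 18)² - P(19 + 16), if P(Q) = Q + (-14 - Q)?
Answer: 639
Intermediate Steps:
P(Q) = -14
(-7 - 18)² - P(19 + 16) = (-7 - 18)² - 1*(-14) = (-25)² + 14 = 625 + 14 = 639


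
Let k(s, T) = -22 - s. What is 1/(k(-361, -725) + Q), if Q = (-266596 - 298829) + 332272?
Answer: -1/232814 ≈ -4.2953e-6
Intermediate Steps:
Q = -233153 (Q = -565425 + 332272 = -233153)
1/(k(-361, -725) + Q) = 1/((-22 - 1*(-361)) - 233153) = 1/((-22 + 361) - 233153) = 1/(339 - 233153) = 1/(-232814) = -1/232814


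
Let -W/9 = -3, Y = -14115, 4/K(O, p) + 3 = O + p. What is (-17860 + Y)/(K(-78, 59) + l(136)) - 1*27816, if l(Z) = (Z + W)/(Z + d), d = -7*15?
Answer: -59052971/1731 ≈ -34115.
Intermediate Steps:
K(O, p) = 4/(-3 + O + p) (K(O, p) = 4/(-3 + (O + p)) = 4/(-3 + O + p))
d = -105
W = 27 (W = -9*(-3) = 27)
l(Z) = (27 + Z)/(-105 + Z) (l(Z) = (Z + 27)/(Z - 105) = (27 + Z)/(-105 + Z))
(-17860 + Y)/(K(-78, 59) + l(136)) - 1*27816 = (-17860 - 14115)/(4/(-3 - 78 + 59) + (27 + 136)/(-105 + 136)) - 1*27816 = -31975/(4/(-22) + 163/31) - 27816 = -31975/(4*(-1/22) + (1/31)*163) - 27816 = -31975/(-2/11 + 163/31) - 27816 = -31975/1731/341 - 27816 = -31975*341/1731 - 27816 = -10903475/1731 - 27816 = -59052971/1731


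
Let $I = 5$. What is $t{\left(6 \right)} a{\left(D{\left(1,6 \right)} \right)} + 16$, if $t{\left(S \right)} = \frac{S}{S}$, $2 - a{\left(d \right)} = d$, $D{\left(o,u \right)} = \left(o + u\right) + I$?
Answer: $6$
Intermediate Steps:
$D{\left(o,u \right)} = 5 + o + u$ ($D{\left(o,u \right)} = \left(o + u\right) + 5 = 5 + o + u$)
$a{\left(d \right)} = 2 - d$
$t{\left(S \right)} = 1$
$t{\left(6 \right)} a{\left(D{\left(1,6 \right)} \right)} + 16 = 1 \left(2 - \left(5 + 1 + 6\right)\right) + 16 = 1 \left(2 - 12\right) + 16 = 1 \left(-10\right) + 16 = -10 + 16 = 6$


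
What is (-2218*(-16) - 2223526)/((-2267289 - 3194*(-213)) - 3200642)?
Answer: 2188038/4787609 ≈ 0.45702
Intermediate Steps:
(-2218*(-16) - 2223526)/((-2267289 - 3194*(-213)) - 3200642) = (35488 - 2223526)/((-2267289 + 680322) - 3200642) = -2188038/(-1586967 - 3200642) = -2188038/(-4787609) = -2188038*(-1/4787609) = 2188038/4787609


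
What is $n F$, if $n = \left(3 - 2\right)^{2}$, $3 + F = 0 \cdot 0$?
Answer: $-3$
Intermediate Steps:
$F = -3$ ($F = -3 + 0 \cdot 0 = -3 + 0 = -3$)
$n = 1$ ($n = 1^{2} = 1$)
$n F = 1 \left(-3\right) = -3$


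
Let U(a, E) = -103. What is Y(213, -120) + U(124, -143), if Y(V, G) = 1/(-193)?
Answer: -19880/193 ≈ -103.01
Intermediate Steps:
Y(V, G) = -1/193
Y(213, -120) + U(124, -143) = -1/193 - 103 = -19880/193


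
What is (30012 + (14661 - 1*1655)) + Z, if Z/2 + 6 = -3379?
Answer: 36248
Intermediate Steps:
Z = -6770 (Z = -12 + 2*(-3379) = -12 - 6758 = -6770)
(30012 + (14661 - 1*1655)) + Z = (30012 + (14661 - 1*1655)) - 6770 = (30012 + (14661 - 1655)) - 6770 = (30012 + 13006) - 6770 = 43018 - 6770 = 36248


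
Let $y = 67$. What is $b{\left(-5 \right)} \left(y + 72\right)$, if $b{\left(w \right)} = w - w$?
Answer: $0$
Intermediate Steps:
$b{\left(w \right)} = 0$
$b{\left(-5 \right)} \left(y + 72\right) = 0 \left(67 + 72\right) = 0 \cdot 139 = 0$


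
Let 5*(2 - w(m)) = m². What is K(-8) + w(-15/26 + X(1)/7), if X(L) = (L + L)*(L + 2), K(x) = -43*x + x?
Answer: 55976959/165620 ≈ 337.98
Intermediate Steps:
K(x) = -42*x
X(L) = 2*L*(2 + L) (X(L) = (2*L)*(2 + L) = 2*L*(2 + L))
w(m) = 2 - m²/5
K(-8) + w(-15/26 + X(1)/7) = -42*(-8) + (2 - (-15/26 + (2*1*(2 + 1))/7)²/5) = 336 + (2 - (-15*1/26 + (2*1*3)*(⅐))²/5) = 336 + (2 - (-15/26 + 6*(⅐))²/5) = 336 + (2 - (-15/26 + 6/7)²/5) = 336 + (2 - (51/182)²/5) = 336 + (2 - ⅕*2601/33124) = 336 + (2 - 2601/165620) = 336 + 328639/165620 = 55976959/165620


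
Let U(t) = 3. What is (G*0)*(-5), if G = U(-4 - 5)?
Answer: 0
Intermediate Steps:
G = 3
(G*0)*(-5) = (3*0)*(-5) = 0*(-5) = 0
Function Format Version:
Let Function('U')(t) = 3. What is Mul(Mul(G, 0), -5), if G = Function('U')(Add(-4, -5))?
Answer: 0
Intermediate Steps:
G = 3
Mul(Mul(G, 0), -5) = Mul(Mul(3, 0), -5) = Mul(0, -5) = 0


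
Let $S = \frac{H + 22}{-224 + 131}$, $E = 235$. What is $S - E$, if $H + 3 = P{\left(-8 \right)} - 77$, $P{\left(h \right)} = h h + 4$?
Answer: $- \frac{21865}{93} \approx -235.11$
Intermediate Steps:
$P{\left(h \right)} = 4 + h^{2}$ ($P{\left(h \right)} = h^{2} + 4 = 4 + h^{2}$)
$H = -12$ ($H = -3 + \left(\left(4 + \left(-8\right)^{2}\right) - 77\right) = -3 + \left(\left(4 + 64\right) - 77\right) = -3 + \left(68 - 77\right) = -3 - 9 = -12$)
$S = - \frac{10}{93}$ ($S = \frac{-12 + 22}{-224 + 131} = \frac{10}{-93} = 10 \left(- \frac{1}{93}\right) = - \frac{10}{93} \approx -0.10753$)
$S - E = - \frac{10}{93} - 235 = - \frac{21865}{93}$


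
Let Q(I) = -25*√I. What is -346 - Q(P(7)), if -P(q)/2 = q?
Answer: -346 + 25*I*√14 ≈ -346.0 + 93.541*I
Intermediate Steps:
P(q) = -2*q
-346 - Q(P(7)) = -346 - (-25)*√(-2*7) = -346 - (-25)*√(-14) = -346 - (-25)*I*√14 = -346 + 25*I*√14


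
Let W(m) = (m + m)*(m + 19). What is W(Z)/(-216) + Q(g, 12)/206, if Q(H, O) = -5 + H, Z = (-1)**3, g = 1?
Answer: 91/618 ≈ 0.14725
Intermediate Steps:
Z = -1
W(m) = 2*m*(19 + m) (W(m) = (2*m)*(19 + m) = 2*m*(19 + m))
W(Z)/(-216) + Q(g, 12)/206 = (2*(-1)*(19 - 1))/(-216) + (-5 + 1)/206 = (2*(-1)*18)*(-1/216) - 4*1/206 = -36*(-1/216) - 2/103 = 1/6 - 2/103 = 91/618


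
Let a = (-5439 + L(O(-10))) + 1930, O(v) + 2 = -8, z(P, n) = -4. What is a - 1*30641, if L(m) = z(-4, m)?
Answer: -34154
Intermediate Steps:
O(v) = -10 (O(v) = -2 - 8 = -10)
L(m) = -4
a = -3513 (a = (-5439 - 4) + 1930 = -5443 + 1930 = -3513)
a - 1*30641 = -3513 - 1*30641 = -3513 - 30641 = -34154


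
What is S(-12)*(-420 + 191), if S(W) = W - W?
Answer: 0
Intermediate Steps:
S(W) = 0
S(-12)*(-420 + 191) = 0*(-420 + 191) = 0*(-229) = 0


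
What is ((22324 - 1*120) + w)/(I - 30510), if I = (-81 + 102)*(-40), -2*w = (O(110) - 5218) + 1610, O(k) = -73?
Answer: -2531/3300 ≈ -0.76697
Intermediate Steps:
w = 3681/2 (w = -((-73 - 5218) + 1610)/2 = -(-5291 + 1610)/2 = -1/2*(-3681) = 3681/2 ≈ 1840.5)
I = -840 (I = 21*(-40) = -840)
((22324 - 1*120) + w)/(I - 30510) = ((22324 - 1*120) + 3681/2)/(-840 - 30510) = ((22324 - 120) + 3681/2)/(-31350) = (22204 + 3681/2)*(-1/31350) = (48089/2)*(-1/31350) = -2531/3300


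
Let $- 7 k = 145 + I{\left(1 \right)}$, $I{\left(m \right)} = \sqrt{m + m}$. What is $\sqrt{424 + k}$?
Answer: $\frac{\sqrt{19761 - 7 \sqrt{2}}}{7} \approx 20.077$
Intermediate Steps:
$I{\left(m \right)} = \sqrt{2} \sqrt{m}$ ($I{\left(m \right)} = \sqrt{2 m} = \sqrt{2} \sqrt{m}$)
$k = - \frac{145}{7} - \frac{\sqrt{2}}{7}$ ($k = - \frac{145 + \sqrt{2} \sqrt{1}}{7} = - \frac{145 + \sqrt{2} \cdot 1}{7} = - \frac{145 + \sqrt{2}}{7} = - \frac{145}{7} - \frac{\sqrt{2}}{7} \approx -20.916$)
$\sqrt{424 + k} = \sqrt{424 - \left(\frac{145}{7} + \frac{\sqrt{2}}{7}\right)} = \sqrt{\frac{2823}{7} - \frac{\sqrt{2}}{7}}$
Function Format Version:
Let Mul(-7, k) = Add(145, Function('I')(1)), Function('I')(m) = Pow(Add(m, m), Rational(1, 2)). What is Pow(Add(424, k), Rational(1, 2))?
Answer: Mul(Rational(1, 7), Pow(Add(19761, Mul(-7, Pow(2, Rational(1, 2)))), Rational(1, 2))) ≈ 20.077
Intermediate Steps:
Function('I')(m) = Mul(Pow(2, Rational(1, 2)), Pow(m, Rational(1, 2))) (Function('I')(m) = Pow(Mul(2, m), Rational(1, 2)) = Mul(Pow(2, Rational(1, 2)), Pow(m, Rational(1, 2))))
k = Add(Rational(-145, 7), Mul(Rational(-1, 7), Pow(2, Rational(1, 2)))) (k = Mul(Rational(-1, 7), Add(145, Mul(Pow(2, Rational(1, 2)), Pow(1, Rational(1, 2))))) = Mul(Rational(-1, 7), Add(145, Mul(Pow(2, Rational(1, 2)), 1))) = Mul(Rational(-1, 7), Add(145, Pow(2, Rational(1, 2)))) = Add(Rational(-145, 7), Mul(Rational(-1, 7), Pow(2, Rational(1, 2)))) ≈ -20.916)
Pow(Add(424, k), Rational(1, 2)) = Pow(Add(424, Add(Rational(-145, 7), Mul(Rational(-1, 7), Pow(2, Rational(1, 2))))), Rational(1, 2)) = Pow(Add(Rational(2823, 7), Mul(Rational(-1, 7), Pow(2, Rational(1, 2)))), Rational(1, 2))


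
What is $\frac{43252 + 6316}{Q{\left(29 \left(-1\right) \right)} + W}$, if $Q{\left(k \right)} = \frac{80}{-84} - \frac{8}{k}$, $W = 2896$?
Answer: $\frac{7546728}{440813} \approx 17.12$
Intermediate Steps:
$Q{\left(k \right)} = - \frac{20}{21} - \frac{8}{k}$ ($Q{\left(k \right)} = 80 \left(- \frac{1}{84}\right) - \frac{8}{k} = - \frac{20}{21} - \frac{8}{k}$)
$\frac{43252 + 6316}{Q{\left(29 \left(-1\right) \right)} + W} = \frac{43252 + 6316}{\left(- \frac{20}{21} - \frac{8}{29 \left(-1\right)}\right) + 2896} = \frac{49568}{\left(- \frac{20}{21} - \frac{8}{-29}\right) + 2896} = \frac{49568}{\left(- \frac{20}{21} - - \frac{8}{29}\right) + 2896} = \frac{49568}{\left(- \frac{20}{21} + \frac{8}{29}\right) + 2896} = \frac{49568}{- \frac{412}{609} + 2896} = \frac{49568}{\frac{1763252}{609}} = 49568 \cdot \frac{609}{1763252} = \frac{7546728}{440813}$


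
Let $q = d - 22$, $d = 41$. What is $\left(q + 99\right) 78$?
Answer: $9204$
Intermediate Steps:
$q = 19$ ($q = 41 - 22 = 19$)
$\left(q + 99\right) 78 = \left(19 + 99\right) 78 = 118 \cdot 78 = 9204$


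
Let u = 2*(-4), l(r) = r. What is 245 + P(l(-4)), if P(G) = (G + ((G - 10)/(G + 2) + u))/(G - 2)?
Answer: 1475/6 ≈ 245.83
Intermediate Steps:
u = -8
P(G) = (-8 + G + (-10 + G)/(2 + G))/(-2 + G) (P(G) = (G + ((G - 10)/(G + 2) - 8))/(G - 2) = (G + ((-10 + G)/(2 + G) - 8))/(-2 + G) = (G + (-8 + (-10 + G)/(2 + G)))/(-2 + G) = (-8 + G + (-10 + G)/(2 + G))/(-2 + G))
245 + P(l(-4)) = 245 + (-26 + (-4)² - 5*(-4))/(-4 + (-4)²) = 245 + (-26 + 16 + 20)/(-4 + 16) = 245 + 10/12 = 245 + (1/12)*10 = 245 + ⅚ = 1475/6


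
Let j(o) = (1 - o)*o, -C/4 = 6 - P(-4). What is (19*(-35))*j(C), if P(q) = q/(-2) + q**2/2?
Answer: 159600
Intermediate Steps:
P(q) = q**2/2 - q/2 (P(q) = q*(-1/2) + q**2*(1/2) = -q/2 + q**2/2 = q**2/2 - q/2)
C = 16 (C = -4*(6 - (-4)*(-1 - 4)/2) = -4*(6 - (-4)*(-5)/2) = -4*(6 - 1*10) = -4*(6 - 10) = -4*(-4) = 16)
j(o) = o*(1 - o)
(19*(-35))*j(C) = (19*(-35))*(16*(1 - 1*16)) = -10640*(1 - 16) = -10640*(-15) = -665*(-240) = 159600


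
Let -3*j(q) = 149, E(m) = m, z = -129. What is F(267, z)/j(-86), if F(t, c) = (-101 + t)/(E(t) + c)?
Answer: -83/3427 ≈ -0.024219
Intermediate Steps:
j(q) = -149/3 (j(q) = -⅓*149 = -149/3)
F(t, c) = (-101 + t)/(c + t) (F(t, c) = (-101 + t)/(t + c) = (-101 + t)/(c + t))
F(267, z)/j(-86) = ((-101 + 267)/(-129 + 267))/(-149/3) = (166/138)*(-3/149) = ((1/138)*166)*(-3/149) = (83/69)*(-3/149) = -83/3427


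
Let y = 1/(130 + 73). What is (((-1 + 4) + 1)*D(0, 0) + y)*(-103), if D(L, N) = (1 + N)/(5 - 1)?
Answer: -21012/203 ≈ -103.51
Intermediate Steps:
y = 1/203 ≈ 0.0049261
D(L, N) = ¼ + N/4 (D(L, N) = (1 + N)/4 = (1 + N)*(¼) = ¼ + N/4)
(((-1 + 4) + 1)*D(0, 0) + y)*(-103) = (((-1 + 4) + 1)*(¼ + (¼)*0) + 1/203)*(-103) = ((3 + 1)*(¼ + 0) + 1/203)*(-103) = (4*(¼) + 1/203)*(-103) = (1 + 1/203)*(-103) = (204/203)*(-103) = -21012/203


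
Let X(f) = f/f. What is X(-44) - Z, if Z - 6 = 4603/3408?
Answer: -21643/3408 ≈ -6.3506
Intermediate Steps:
X(f) = 1
Z = 25051/3408 (Z = 6 + 4603/3408 = 25051/3408 ≈ 7.3506)
X(-44) - Z = 1 - 1*25051/3408 = 1 - 25051/3408 = -21643/3408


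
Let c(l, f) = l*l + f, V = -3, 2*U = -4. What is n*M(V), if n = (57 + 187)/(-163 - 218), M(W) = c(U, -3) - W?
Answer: -976/381 ≈ -2.5617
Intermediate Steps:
U = -2 (U = (½)*(-4) = -2)
c(l, f) = f + l² (c(l, f) = l² + f = f + l²)
M(W) = 1 - W (M(W) = (-3 + (-2)²) - W = (-3 + 4) - W = 1 - W)
n = -244/381 (n = 244/(-381) = 244*(-1/381) = -244/381 ≈ -0.64042)
n*M(V) = -244*(1 - 1*(-3))/381 = -244*(1 + 3)/381 = -244/381*4 = -976/381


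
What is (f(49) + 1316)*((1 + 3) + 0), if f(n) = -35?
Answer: 5124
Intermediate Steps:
(f(49) + 1316)*((1 + 3) + 0) = (-35 + 1316)*((1 + 3) + 0) = 1281*(4 + 0) = 1281*4 = 5124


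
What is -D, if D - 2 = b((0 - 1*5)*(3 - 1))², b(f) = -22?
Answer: -486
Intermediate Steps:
D = 486 (D = 2 + (-22)² = 2 + 484 = 486)
-D = -1*486 = -486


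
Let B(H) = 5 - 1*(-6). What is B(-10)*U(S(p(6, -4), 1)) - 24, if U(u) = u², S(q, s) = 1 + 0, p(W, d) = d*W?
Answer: -13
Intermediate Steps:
p(W, d) = W*d
S(q, s) = 1
B(H) = 11 (B(H) = 5 + 6 = 11)
B(-10)*U(S(p(6, -4), 1)) - 24 = 11*1² - 24 = 11*1 - 24 = 11 - 24 = -13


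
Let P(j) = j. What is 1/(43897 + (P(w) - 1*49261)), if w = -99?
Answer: -1/5463 ≈ -0.00018305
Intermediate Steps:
1/(43897 + (P(w) - 1*49261)) = 1/(43897 + (-99 - 1*49261)) = 1/(43897 + (-99 - 49261)) = 1/(43897 - 49360) = 1/(-5463) = -1/5463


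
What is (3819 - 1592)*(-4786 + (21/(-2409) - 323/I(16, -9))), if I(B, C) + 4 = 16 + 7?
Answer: -8589129232/803 ≈ -1.0696e+7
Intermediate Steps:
I(B, C) = 19 (I(B, C) = -4 + (16 + 7) = -4 + 23 = 19)
(3819 - 1592)*(-4786 + (21/(-2409) - 323/I(16, -9))) = (3819 - 1592)*(-4786 + (21/(-2409) - 323/19)) = 2227*(-4786 + (21*(-1/2409) - 323*1/19)) = 2227*(-4786 + (-7/803 - 17)) = 2227*(-4786 - 13658/803) = 2227*(-3856816/803) = -8589129232/803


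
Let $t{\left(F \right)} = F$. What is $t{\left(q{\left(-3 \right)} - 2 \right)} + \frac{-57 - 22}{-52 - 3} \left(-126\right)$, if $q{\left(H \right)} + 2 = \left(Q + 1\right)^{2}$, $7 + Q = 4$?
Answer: $- \frac{9954}{55} \approx -180.98$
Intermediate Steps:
$Q = -3$ ($Q = -7 + 4 = -3$)
$q{\left(H \right)} = 2$ ($q{\left(H \right)} = -2 + \left(-3 + 1\right)^{2} = -2 + \left(-2\right)^{2} = -2 + 4 = 2$)
$t{\left(q{\left(-3 \right)} - 2 \right)} + \frac{-57 - 22}{-52 - 3} \left(-126\right) = \left(2 - 2\right) + \frac{-57 - 22}{-52 - 3} \left(-126\right) = 0 + - \frac{79}{-55} \left(-126\right) = 0 + \left(-79\right) \left(- \frac{1}{55}\right) \left(-126\right) = 0 + \frac{79}{55} \left(-126\right) = 0 - \frac{9954}{55} = - \frac{9954}{55}$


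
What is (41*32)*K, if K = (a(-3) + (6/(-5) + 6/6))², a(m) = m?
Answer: 335872/25 ≈ 13435.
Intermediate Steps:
K = 256/25 (K = (-3 + (6/(-5) + 6/6))² = (-3 + (6*(-⅕) + 6*(⅙)))² = (-3 + (-6/5 + 1))² = (-3 - ⅕)² = (-16/5)² = 256/25 ≈ 10.240)
(41*32)*K = (41*32)*(256/25) = 1312*(256/25) = 335872/25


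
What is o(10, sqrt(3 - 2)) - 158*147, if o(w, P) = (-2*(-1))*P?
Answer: -23224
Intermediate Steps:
o(w, P) = 2*P
o(10, sqrt(3 - 2)) - 158*147 = 2*sqrt(3 - 2) - 158*147 = 2*sqrt(1) - 23226 = 2*1 - 23226 = 2 - 23226 = -23224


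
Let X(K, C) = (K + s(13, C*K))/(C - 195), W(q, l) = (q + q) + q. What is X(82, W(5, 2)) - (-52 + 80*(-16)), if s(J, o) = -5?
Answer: 239683/180 ≈ 1331.6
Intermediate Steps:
W(q, l) = 3*q (W(q, l) = 2*q + q = 3*q)
X(K, C) = (-5 + K)/(-195 + C) (X(K, C) = (K - 5)/(C - 195) = (-5 + K)/(-195 + C))
X(82, W(5, 2)) - (-52 + 80*(-16)) = (-5 + 82)/(-195 + 3*5) - (-52 + 80*(-16)) = 77/(-195 + 15) - (-52 - 1280) = 77/(-180) - 1*(-1332) = -1/180*77 + 1332 = -77/180 + 1332 = 239683/180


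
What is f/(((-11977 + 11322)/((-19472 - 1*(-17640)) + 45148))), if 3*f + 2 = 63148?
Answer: -2735232136/1965 ≈ -1.3920e+6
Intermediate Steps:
f = 63146/3 (f = -⅔ + (⅓)*63148 = -⅔ + 63148/3 = 63146/3 ≈ 21049.)
f/(((-11977 + 11322)/((-19472 - 1*(-17640)) + 45148))) = 63146/(3*(((-11977 + 11322)/((-19472 - 1*(-17640)) + 45148)))) = 63146/(3*((-655/((-19472 + 17640) + 45148)))) = 63146/(3*((-655/(-1832 + 45148)))) = 63146/(3*((-655/43316))) = 63146/(3*((-655*1/43316))) = 63146/(3*(-655/43316)) = (63146/3)*(-43316/655) = -2735232136/1965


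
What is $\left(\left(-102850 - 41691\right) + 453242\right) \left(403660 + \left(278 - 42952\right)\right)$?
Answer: $111436739186$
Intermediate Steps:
$\left(\left(-102850 - 41691\right) + 453242\right) \left(403660 + \left(278 - 42952\right)\right) = \left(-144541 + 453242\right) \left(403660 + \left(278 - 42952\right)\right) = 308701 \left(403660 - 42674\right) = 308701 \cdot 360986 = 111436739186$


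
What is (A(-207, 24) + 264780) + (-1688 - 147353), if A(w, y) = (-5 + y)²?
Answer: 116100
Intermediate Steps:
(A(-207, 24) + 264780) + (-1688 - 147353) = ((-5 + 24)² + 264780) + (-1688 - 147353) = (19² + 264780) - 149041 = (361 + 264780) - 149041 = 265141 - 149041 = 116100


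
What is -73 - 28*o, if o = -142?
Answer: 3903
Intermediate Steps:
-73 - 28*o = -73 - 28*(-142) = -73 + 3976 = 3903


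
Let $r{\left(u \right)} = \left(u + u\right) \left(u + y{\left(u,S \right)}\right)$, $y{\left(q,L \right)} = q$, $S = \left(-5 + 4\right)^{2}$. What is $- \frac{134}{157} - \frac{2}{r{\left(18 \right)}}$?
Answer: $- \frac{86989}{101736} \approx -0.85505$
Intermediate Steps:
$S = 1$ ($S = \left(-1\right)^{2} = 1$)
$r{\left(u \right)} = 4 u^{2}$ ($r{\left(u \right)} = \left(u + u\right) \left(u + u\right) = 2 u 2 u = 4 u^{2}$)
$- \frac{134}{157} - \frac{2}{r{\left(18 \right)}} = - \frac{134}{157} - \frac{2}{4 \cdot 18^{2}} = \left(-134\right) \frac{1}{157} - \frac{2}{4 \cdot 324} = - \frac{134}{157} - \frac{2}{1296} = - \frac{134}{157} - \frac{1}{648} = - \frac{86989}{101736}$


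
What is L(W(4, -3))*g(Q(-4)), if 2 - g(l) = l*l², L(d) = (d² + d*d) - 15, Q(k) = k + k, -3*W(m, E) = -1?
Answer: -68362/9 ≈ -7595.8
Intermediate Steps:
W(m, E) = ⅓ (W(m, E) = -⅓*(-1) = ⅓)
Q(k) = 2*k
L(d) = -15 + 2*d² (L(d) = (d² + d²) - 15 = 2*d² - 15 = -15 + 2*d²)
g(l) = 2 - l³ (g(l) = 2 - l*l² = 2 - l³)
L(W(4, -3))*g(Q(-4)) = (-15 + 2*(⅓)²)*(2 - (2*(-4))³) = (-15 + 2*(⅑))*(2 - 1*(-8)³) = (-15 + 2/9)*(2 - 1*(-512)) = -133*(2 + 512)/9 = -133/9*514 = -68362/9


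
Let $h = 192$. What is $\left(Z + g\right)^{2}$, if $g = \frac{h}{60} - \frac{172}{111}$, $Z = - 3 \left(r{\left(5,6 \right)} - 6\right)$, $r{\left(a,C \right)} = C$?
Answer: $\frac{839056}{308025} \approx 2.724$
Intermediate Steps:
$Z = 0$ ($Z = - 3 \left(6 - 6\right) = \left(-3\right) 0 = 0$)
$g = \frac{916}{555}$ ($g = \frac{192}{60} - \frac{172}{111} = 192 \cdot \frac{1}{60} - \frac{172}{111} = \frac{16}{5} - \frac{172}{111} = \frac{916}{555} \approx 1.6504$)
$\left(Z + g\right)^{2} = \left(0 + \frac{916}{555}\right)^{2} = \left(\frac{916}{555}\right)^{2} = \frac{839056}{308025}$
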